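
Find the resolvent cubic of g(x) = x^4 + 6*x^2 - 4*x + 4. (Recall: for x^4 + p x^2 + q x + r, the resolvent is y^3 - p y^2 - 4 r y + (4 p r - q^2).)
h(y) = y^3 - 6*y^2 - 16*y + 80

Identify coefficients: p = 6, q = -4, r = 4.
Plug into h(y) = y^3 - p y^2 - 4 r y + (4 p r - q^2):
  h(y) = y^3 - (6) y^2 - 4*(4) y + (4*(6)*(4) - (-4)^2)
       = y^3 + (-6) y^2 + (-16) y + (80).
Simplifying: h(y) = y^3 - 6*y^2 - 16*y + 80.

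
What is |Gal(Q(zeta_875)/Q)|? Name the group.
|Gal(Q(zeta_875)/Q)| = phi(875) = 600; group ≅ (Z/875Z)^* ≅ Z/6Z × Z/100Z

The n-th cyclotomic polynomial Φ_875(x) is the minimal polynomial of zeta_875 over Q and has degree phi(875) = 600. So Q(zeta_875) is a degree-600 Galois extension with Galois group (Z/875Z)^*. By CRT, (Z/875Z)^* ≅ (Z/125Z)^* × (Z/7Z)^*. Each prime-power unit group is (Z/125Z)^* ≅ Z/100Z; (Z/7Z)^* ≅ Z/6Z. Hence Gal(Q(zeta_875)/Q) ≅ Z/6Z × Z/100Z.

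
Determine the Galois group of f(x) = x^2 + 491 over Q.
Gal(K/Q) = Z/2Z (cyclic of order 2)

x^2 + 491 is irreducible over Q since -491 is not a rational square. The splitting field Q(sqrt(-491)) has degree 2 over Q, and its unique nontrivial automorphism is sqrt(-491) ↦ -sqrt(-491). Hence Gal(Q(sqrt(-491))/Q) = Z/2Z.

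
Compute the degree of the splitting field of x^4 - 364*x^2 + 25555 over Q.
[K:Q] = 4

f factors as (x^2 - 269)(x^2 - 95); the splitting field is K = Q(sqrt(269), sqrt(95)). Since 269, 95, and 25555 are all non-squares in Q, the three subfields Q(sqrt(269)), Q(sqrt(95)), Q(sqrt(25555)) are distinct degree-2 extensions, so [K:Q] = 4 (Klein four Galois group).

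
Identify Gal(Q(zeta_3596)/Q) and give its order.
|Gal(Q(zeta_3596)/Q)| = phi(3596) = 1680; group ≅ (Z/3596Z)^* ≅ Z/2Z × Z/28Z × Z/30Z

The n-th cyclotomic polynomial Φ_3596(x) is the minimal polynomial of zeta_3596 over Q and has degree phi(3596) = 1680. So Q(zeta_3596) is a degree-1680 Galois extension with Galois group (Z/3596Z)^*. By CRT, (Z/3596Z)^* ≅ (Z/4Z)^* × (Z/29Z)^* × (Z/31Z)^*. Each prime-power unit group is (Z/4Z)^* ≅ Z/2Z; (Z/29Z)^* ≅ Z/28Z; (Z/31Z)^* ≅ Z/30Z. Hence Gal(Q(zeta_3596)/Q) ≅ Z/2Z × Z/28Z × Z/30Z.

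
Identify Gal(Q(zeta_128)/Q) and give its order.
|Gal(Q(zeta_128)/Q)| = phi(128) = 64; group ≅ (Z/128Z)^* ≅ Z/2Z × Z/32Z

The n-th cyclotomic polynomial Φ_128(x) is the minimal polynomial of zeta_128 over Q and has degree phi(128) = 64. So Q(zeta_128) is a degree-64 Galois extension with Galois group (Z/128Z)^*. (Z/128Z)^* for n = 2^7 is Z/2Z × Z/2^5Z (not cyclic). Hence Gal(Q(zeta_128)/Q) ≅ Z/2Z × Z/32Z.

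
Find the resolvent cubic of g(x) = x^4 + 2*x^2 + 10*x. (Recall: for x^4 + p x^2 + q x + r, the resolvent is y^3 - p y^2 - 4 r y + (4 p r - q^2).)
h(y) = y^3 - 2*y^2 - 100

Identify coefficients: p = 2, q = 10, r = 0.
Plug into h(y) = y^3 - p y^2 - 4 r y + (4 p r - q^2):
  h(y) = y^3 - (2) y^2 - 4*(0) y + (4*(2)*(0) - (10)^2)
       = y^3 + (-2) y^2 + (0) y + (-100).
Simplifying: h(y) = y^3 - 2*y^2 - 100.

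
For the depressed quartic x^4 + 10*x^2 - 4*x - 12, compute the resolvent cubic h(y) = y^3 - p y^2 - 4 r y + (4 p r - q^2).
h(y) = y^3 - 10*y^2 + 48*y - 496

Identify coefficients: p = 10, q = -4, r = -12.
Plug into h(y) = y^3 - p y^2 - 4 r y + (4 p r - q^2):
  h(y) = y^3 - (10) y^2 - 4*(-12) y + (4*(10)*(-12) - (-4)^2)
       = y^3 + (-10) y^2 + (48) y + (-496).
Simplifying: h(y) = y^3 - 10*y^2 + 48*y - 496.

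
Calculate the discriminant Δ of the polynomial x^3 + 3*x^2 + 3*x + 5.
Δ = -432

For x^3 + a x^2 + b x + c the discriminant is Δ = 18 a b c - 4 a^3 c + a^2 b^2 - 4 b^3 - 27 c^2.
Plug a = 3, b = 3, c = 5:
  18*(3)*(3)*(5) - 4*(3)^3*(5) + (3)^2*(3)^2 - 4*(3)^3 - 27*(5)^2
  = 810 + (-540) + 81 + (-108) + (-675)
  = -432.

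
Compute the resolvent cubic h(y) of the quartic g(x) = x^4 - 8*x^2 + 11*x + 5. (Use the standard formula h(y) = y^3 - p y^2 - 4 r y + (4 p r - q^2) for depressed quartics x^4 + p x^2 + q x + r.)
h(y) = y^3 + 8*y^2 - 20*y - 281

Identify coefficients: p = -8, q = 11, r = 5.
Plug into h(y) = y^3 - p y^2 - 4 r y + (4 p r - q^2):
  h(y) = y^3 - (-8) y^2 - 4*(5) y + (4*(-8)*(5) - (11)^2)
       = y^3 + (8) y^2 + (-20) y + (-281).
Simplifying: h(y) = y^3 + 8*y^2 - 20*y - 281.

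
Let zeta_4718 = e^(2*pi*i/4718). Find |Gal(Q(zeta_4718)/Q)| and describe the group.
|Gal(Q(zeta_4718)/Q)| = phi(4718) = 2016; group ≅ (Z/4718Z)^* ≅ Z/6Z × Z/336Z

The n-th cyclotomic polynomial Φ_4718(x) is the minimal polynomial of zeta_4718 over Q and has degree phi(4718) = 2016. So Q(zeta_4718) is a degree-2016 Galois extension with Galois group (Z/4718Z)^*. By CRT, (Z/4718Z)^* ≅ (Z/2Z)^* × (Z/7Z)^* × (Z/337Z)^*. Each prime-power unit group is (Z/2Z)^* ≅ trivial group (order 1); (Z/7Z)^* ≅ Z/6Z; (Z/337Z)^* ≅ Z/336Z. Hence Gal(Q(zeta_4718)/Q) ≅ Z/6Z × Z/336Z.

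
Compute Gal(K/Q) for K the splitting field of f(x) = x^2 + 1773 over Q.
Gal(K/Q) = Z/2Z (cyclic of order 2)

x^2 + 1773 is irreducible over Q since -1773 is not a rational square. The splitting field Q(sqrt(-1773)) has degree 2 over Q, and its unique nontrivial automorphism is sqrt(-1773) ↦ -sqrt(-1773). Hence Gal(Q(sqrt(-1773))/Q) = Z/2Z.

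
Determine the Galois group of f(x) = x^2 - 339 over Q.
Gal(K/Q) = Z/2Z (cyclic of order 2)

x^2 - 339 is irreducible over Q since 339 is not a rational square. The splitting field Q(sqrt(339)) has degree 2 over Q, and its unique nontrivial automorphism is sqrt(339) ↦ -sqrt(339). Hence Gal(Q(sqrt(339))/Q) = Z/2Z.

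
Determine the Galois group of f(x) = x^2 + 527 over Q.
Gal(K/Q) = Z/2Z (cyclic of order 2)

x^2 + 527 is irreducible over Q since -527 is not a rational square. The splitting field Q(sqrt(-527)) has degree 2 over Q, and its unique nontrivial automorphism is sqrt(-527) ↦ -sqrt(-527). Hence Gal(Q(sqrt(-527))/Q) = Z/2Z.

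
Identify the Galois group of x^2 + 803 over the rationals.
Gal(K/Q) = Z/2Z (cyclic of order 2)

x^2 + 803 is irreducible over Q since -803 is not a rational square. The splitting field Q(sqrt(-803)) has degree 2 over Q, and its unique nontrivial automorphism is sqrt(-803) ↦ -sqrt(-803). Hence Gal(Q(sqrt(-803))/Q) = Z/2Z.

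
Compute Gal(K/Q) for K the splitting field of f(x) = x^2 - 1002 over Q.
Gal(K/Q) = Z/2Z (cyclic of order 2)

x^2 - 1002 is irreducible over Q since 1002 is not a rational square. The splitting field Q(sqrt(1002)) has degree 2 over Q, and its unique nontrivial automorphism is sqrt(1002) ↦ -sqrt(1002). Hence Gal(Q(sqrt(1002))/Q) = Z/2Z.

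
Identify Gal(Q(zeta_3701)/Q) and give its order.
|Gal(Q(zeta_3701)/Q)| = phi(3701) = 3700; group ≅ (Z/3701Z)^* ≅ Z/3700Z

The n-th cyclotomic polynomial Φ_3701(x) is the minimal polynomial of zeta_3701 over Q and has degree phi(3701) = 3700. So Q(zeta_3701) is a degree-3700 Galois extension with Galois group (Z/3701Z)^*. (Z/3701Z)^* is cyclic since 3701 is an odd prime power (or 4). Hence Gal(Q(zeta_3701)/Q) ≅ Z/3700Z.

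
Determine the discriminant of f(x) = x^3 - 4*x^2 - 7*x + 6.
Δ = 5744

For x^3 + a x^2 + b x + c the discriminant is Δ = 18 a b c - 4 a^3 c + a^2 b^2 - 4 b^3 - 27 c^2.
Plug a = -4, b = -7, c = 6:
  18*(-4)*(-7)*(6) - 4*(-4)^3*(6) + (-4)^2*(-7)^2 - 4*(-7)^3 - 27*(6)^2
  = 3024 + (1536) + 784 + (1372) + (-972)
  = 5744.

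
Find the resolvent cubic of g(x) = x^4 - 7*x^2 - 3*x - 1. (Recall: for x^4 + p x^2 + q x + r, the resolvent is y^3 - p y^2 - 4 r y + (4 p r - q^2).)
h(y) = y^3 + 7*y^2 + 4*y + 19

Identify coefficients: p = -7, q = -3, r = -1.
Plug into h(y) = y^3 - p y^2 - 4 r y + (4 p r - q^2):
  h(y) = y^3 - (-7) y^2 - 4*(-1) y + (4*(-7)*(-1) - (-3)^2)
       = y^3 + (7) y^2 + (4) y + (19).
Simplifying: h(y) = y^3 + 7*y^2 + 4*y + 19.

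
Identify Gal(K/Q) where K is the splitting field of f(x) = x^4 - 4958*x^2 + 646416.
Gal(K/Q) = Z/2Z (cyclic of order 2)

f factors as (x^2 - 4824)(x^2 - 134), so the splitting field is K = Q(sqrt(4824), sqrt(134)). The squarefree part of 4824 is 134 and the squarefree part of 134 is also 134, so sqrt(4824) and sqrt(134) are both rational multiples of sqrt(134). Hence Q(sqrt(4824)) = Q(sqrt(134)) = Q(sqrt(134)), and the splitting field collapses to a single degree-2 extension with Galois group Z/2Z.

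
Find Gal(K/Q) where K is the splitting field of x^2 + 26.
Gal(K/Q) = Z/2Z (cyclic of order 2)

x^2 + 26 is irreducible over Q since -26 is not a rational square. The splitting field Q(sqrt(-26)) has degree 2 over Q, and its unique nontrivial automorphism is sqrt(-26) ↦ -sqrt(-26). Hence Gal(Q(sqrt(-26))/Q) = Z/2Z.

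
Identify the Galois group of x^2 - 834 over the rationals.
Gal(K/Q) = Z/2Z (cyclic of order 2)

x^2 - 834 is irreducible over Q since 834 is not a rational square. The splitting field Q(sqrt(834)) has degree 2 over Q, and its unique nontrivial automorphism is sqrt(834) ↦ -sqrt(834). Hence Gal(Q(sqrt(834))/Q) = Z/2Z.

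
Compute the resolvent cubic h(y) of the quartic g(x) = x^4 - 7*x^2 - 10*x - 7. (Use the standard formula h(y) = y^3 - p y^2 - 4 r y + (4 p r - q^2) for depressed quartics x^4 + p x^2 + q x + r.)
h(y) = y^3 + 7*y^2 + 28*y + 96

Identify coefficients: p = -7, q = -10, r = -7.
Plug into h(y) = y^3 - p y^2 - 4 r y + (4 p r - q^2):
  h(y) = y^3 - (-7) y^2 - 4*(-7) y + (4*(-7)*(-7) - (-10)^2)
       = y^3 + (7) y^2 + (28) y + (96).
Simplifying: h(y) = y^3 + 7*y^2 + 28*y + 96.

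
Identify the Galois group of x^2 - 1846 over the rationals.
Gal(K/Q) = Z/2Z (cyclic of order 2)

x^2 - 1846 is irreducible over Q since 1846 is not a rational square. The splitting field Q(sqrt(1846)) has degree 2 over Q, and its unique nontrivial automorphism is sqrt(1846) ↦ -sqrt(1846). Hence Gal(Q(sqrt(1846))/Q) = Z/2Z.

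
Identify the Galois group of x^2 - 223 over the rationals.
Gal(K/Q) = Z/2Z (cyclic of order 2)

x^2 - 223 is irreducible over Q since 223 is not a rational square. The splitting field Q(sqrt(223)) has degree 2 over Q, and its unique nontrivial automorphism is sqrt(223) ↦ -sqrt(223). Hence Gal(Q(sqrt(223))/Q) = Z/2Z.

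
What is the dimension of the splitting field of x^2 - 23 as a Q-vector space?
[K:Q] = 2

The polynomial x^2 - 23 is irreducible over Q since 23 is not a perfect square. Its splitting field is Q(sqrt(23)), which has degree 2 over Q.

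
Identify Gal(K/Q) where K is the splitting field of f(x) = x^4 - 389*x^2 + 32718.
Gal(K/Q) = V_4 (Klein four-group, Z/2Z × Z/2Z)

f factors as (x^2 - 123)(x^2 - 266), so the splitting field is K = Q(sqrt(123), sqrt(266)). The elements 123, 266, 32718 are all non-squares in Q, so sqrt(123) and sqrt(266) generate independent quadratic extensions. Thus [K:Q] = 4 and Gal(K/Q) is generated by the two order-2 automorphisms sqrt(123) ↦ -sqrt(123) and sqrt(266) ↦ -sqrt(266), giving V_4.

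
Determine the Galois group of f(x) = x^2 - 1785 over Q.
Gal(K/Q) = Z/2Z (cyclic of order 2)

x^2 - 1785 is irreducible over Q since 1785 is not a rational square. The splitting field Q(sqrt(1785)) has degree 2 over Q, and its unique nontrivial automorphism is sqrt(1785) ↦ -sqrt(1785). Hence Gal(Q(sqrt(1785))/Q) = Z/2Z.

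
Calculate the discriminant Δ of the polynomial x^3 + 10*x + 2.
Δ = -4108

For a depressed cubic x^3 + p x + q the discriminant is Δ = -4 p^3 - 27 q^2 = -4*(10)^3 - 27*(2)^2 = -4000 - 108 = -4108.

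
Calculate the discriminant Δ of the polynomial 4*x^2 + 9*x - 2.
Δ = 113

For a quadratic a x^2 + b x + c the discriminant is Δ = b^2 - 4ac = (9)^2 - 4*(4)*(-2) = 81 - (-32) = 113.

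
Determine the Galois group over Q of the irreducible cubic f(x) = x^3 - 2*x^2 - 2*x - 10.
Gal(K/Q) = S_3 (symmetric group of order 6)

Compute the discriminant of x^3 + (-2)*x^2 + (-2)*x + (-10): Δ = -3692. Since Δ is not a rational square, the Galois group is not contained in A_3; it must be the full S_3 (irreducibility of the cubic rules out anything smaller).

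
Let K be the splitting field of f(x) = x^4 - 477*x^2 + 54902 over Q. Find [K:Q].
[K:Q] = 4

f factors as (x^2 - 283)(x^2 - 194); the splitting field is K = Q(sqrt(283), sqrt(194)). Since 283, 194, and 54902 are all non-squares in Q, the three subfields Q(sqrt(283)), Q(sqrt(194)), Q(sqrt(54902)) are distinct degree-2 extensions, so [K:Q] = 4 (Klein four Galois group).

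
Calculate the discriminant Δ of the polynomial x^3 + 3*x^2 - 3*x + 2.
Δ = -459

For x^3 + a x^2 + b x + c the discriminant is Δ = 18 a b c - 4 a^3 c + a^2 b^2 - 4 b^3 - 27 c^2.
Plug a = 3, b = -3, c = 2:
  18*(3)*(-3)*(2) - 4*(3)^3*(2) + (3)^2*(-3)^2 - 4*(-3)^3 - 27*(2)^2
  = -324 + (-216) + 81 + (108) + (-108)
  = -459.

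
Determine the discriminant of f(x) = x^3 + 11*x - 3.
Δ = -5567

For a depressed cubic x^3 + p x + q the discriminant is Δ = -4 p^3 - 27 q^2 = -4*(11)^3 - 27*(-3)^2 = -5324 - 243 = -5567.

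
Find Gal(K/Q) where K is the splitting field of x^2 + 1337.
Gal(K/Q) = Z/2Z (cyclic of order 2)

x^2 + 1337 is irreducible over Q since -1337 is not a rational square. The splitting field Q(sqrt(-1337)) has degree 2 over Q, and its unique nontrivial automorphism is sqrt(-1337) ↦ -sqrt(-1337). Hence Gal(Q(sqrt(-1337))/Q) = Z/2Z.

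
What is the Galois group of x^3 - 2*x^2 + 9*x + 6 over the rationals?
Gal(K/Q) = S_3 (symmetric group of order 6)

Compute the discriminant of x^3 + (-2)*x^2 + (9)*x + (6): Δ = -5316. Since Δ is not a rational square, the Galois group is not contained in A_3; it must be the full S_3 (irreducibility of the cubic rules out anything smaller).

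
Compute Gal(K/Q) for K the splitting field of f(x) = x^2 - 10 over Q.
Gal(K/Q) = Z/2Z (cyclic of order 2)

x^2 - 10 is irreducible over Q since 10 is not a rational square. The splitting field Q(sqrt(10)) has degree 2 over Q, and its unique nontrivial automorphism is sqrt(10) ↦ -sqrt(10). Hence Gal(Q(sqrt(10))/Q) = Z/2Z.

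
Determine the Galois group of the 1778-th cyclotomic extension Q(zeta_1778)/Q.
|Gal(Q(zeta_1778)/Q)| = phi(1778) = 756; group ≅ (Z/1778Z)^* ≅ Z/6Z × Z/126Z

The n-th cyclotomic polynomial Φ_1778(x) is the minimal polynomial of zeta_1778 over Q and has degree phi(1778) = 756. So Q(zeta_1778) is a degree-756 Galois extension with Galois group (Z/1778Z)^*. By CRT, (Z/1778Z)^* ≅ (Z/2Z)^* × (Z/7Z)^* × (Z/127Z)^*. Each prime-power unit group is (Z/2Z)^* ≅ trivial group (order 1); (Z/7Z)^* ≅ Z/6Z; (Z/127Z)^* ≅ Z/126Z. Hence Gal(Q(zeta_1778)/Q) ≅ Z/6Z × Z/126Z.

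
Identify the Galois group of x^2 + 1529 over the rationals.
Gal(K/Q) = Z/2Z (cyclic of order 2)

x^2 + 1529 is irreducible over Q since -1529 is not a rational square. The splitting field Q(sqrt(-1529)) has degree 2 over Q, and its unique nontrivial automorphism is sqrt(-1529) ↦ -sqrt(-1529). Hence Gal(Q(sqrt(-1529))/Q) = Z/2Z.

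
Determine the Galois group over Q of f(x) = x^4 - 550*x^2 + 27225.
Gal(K/Q) = Z/2Z (cyclic of order 2)

f factors as (x^2 - 55)(x^2 - 495), so the splitting field is K = Q(sqrt(55), sqrt(495)). The squarefree part of 55 is 55 and the squarefree part of 495 is also 55, so sqrt(55) and sqrt(495) are both rational multiples of sqrt(55). Hence Q(sqrt(55)) = Q(sqrt(495)) = Q(sqrt(55)), and the splitting field collapses to a single degree-2 extension with Galois group Z/2Z.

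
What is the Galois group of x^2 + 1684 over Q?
Gal(K/Q) = Z/2Z (cyclic of order 2)

x^2 + 1684 is irreducible over Q since -1684 is not a rational square. The splitting field Q(sqrt(-1684)) has degree 2 over Q, and its unique nontrivial automorphism is sqrt(-1684) ↦ -sqrt(-1684). Hence Gal(Q(sqrt(-1684))/Q) = Z/2Z.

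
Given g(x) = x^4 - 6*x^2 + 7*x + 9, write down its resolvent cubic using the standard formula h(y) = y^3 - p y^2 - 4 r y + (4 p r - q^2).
h(y) = y^3 + 6*y^2 - 36*y - 265

Identify coefficients: p = -6, q = 7, r = 9.
Plug into h(y) = y^3 - p y^2 - 4 r y + (4 p r - q^2):
  h(y) = y^3 - (-6) y^2 - 4*(9) y + (4*(-6)*(9) - (7)^2)
       = y^3 + (6) y^2 + (-36) y + (-265).
Simplifying: h(y) = y^3 + 6*y^2 - 36*y - 265.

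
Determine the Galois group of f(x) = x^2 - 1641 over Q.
Gal(K/Q) = Z/2Z (cyclic of order 2)

x^2 - 1641 is irreducible over Q since 1641 is not a rational square. The splitting field Q(sqrt(1641)) has degree 2 over Q, and its unique nontrivial automorphism is sqrt(1641) ↦ -sqrt(1641). Hence Gal(Q(sqrt(1641))/Q) = Z/2Z.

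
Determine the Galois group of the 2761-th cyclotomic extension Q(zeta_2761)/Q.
|Gal(Q(zeta_2761)/Q)| = phi(2761) = 2500; group ≅ (Z/2761Z)^* ≅ Z/10Z × Z/250Z

The n-th cyclotomic polynomial Φ_2761(x) is the minimal polynomial of zeta_2761 over Q and has degree phi(2761) = 2500. So Q(zeta_2761) is a degree-2500 Galois extension with Galois group (Z/2761Z)^*. By CRT, (Z/2761Z)^* ≅ (Z/11Z)^* × (Z/251Z)^*. Each prime-power unit group is (Z/11Z)^* ≅ Z/10Z; (Z/251Z)^* ≅ Z/250Z. Hence Gal(Q(zeta_2761)/Q) ≅ Z/10Z × Z/250Z.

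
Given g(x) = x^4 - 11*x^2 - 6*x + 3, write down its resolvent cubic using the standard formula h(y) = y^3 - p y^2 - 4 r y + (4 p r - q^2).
h(y) = y^3 + 11*y^2 - 12*y - 168

Identify coefficients: p = -11, q = -6, r = 3.
Plug into h(y) = y^3 - p y^2 - 4 r y + (4 p r - q^2):
  h(y) = y^3 - (-11) y^2 - 4*(3) y + (4*(-11)*(3) - (-6)^2)
       = y^3 + (11) y^2 + (-12) y + (-168).
Simplifying: h(y) = y^3 + 11*y^2 - 12*y - 168.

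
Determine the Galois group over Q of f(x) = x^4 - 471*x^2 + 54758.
Gal(K/Q) = V_4 (Klein four-group, Z/2Z × Z/2Z)

f factors as (x^2 - 209)(x^2 - 262), so the splitting field is K = Q(sqrt(209), sqrt(262)). The elements 209, 262, 54758 are all non-squares in Q, so sqrt(209) and sqrt(262) generate independent quadratic extensions. Thus [K:Q] = 4 and Gal(K/Q) is generated by the two order-2 automorphisms sqrt(209) ↦ -sqrt(209) and sqrt(262) ↦ -sqrt(262), giving V_4.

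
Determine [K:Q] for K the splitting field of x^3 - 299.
[K:Q] = 6

x^3 - 299 has one real root r = 299^(1/3) and two complex roots r*zeta_3, r*zeta_3^2 where zeta_3 = e^(2*pi*i/3). The splitting field is Q(r, zeta_3). [Q(r):Q] = 3 and [Q(zeta_3):Q] = 2 with gcd = 1, so [Q(r, zeta_3):Q] = 3 * 2 = 6.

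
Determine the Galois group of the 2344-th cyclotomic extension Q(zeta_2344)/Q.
|Gal(Q(zeta_2344)/Q)| = phi(2344) = 1168; group ≅ (Z/2344Z)^* ≅ Z/2Z × Z/2Z × Z/292Z

The n-th cyclotomic polynomial Φ_2344(x) is the minimal polynomial of zeta_2344 over Q and has degree phi(2344) = 1168. So Q(zeta_2344) is a degree-1168 Galois extension with Galois group (Z/2344Z)^*. By CRT, (Z/2344Z)^* ≅ (Z/8Z)^* × (Z/293Z)^*. Each prime-power unit group is (Z/8Z)^* ≅ Z/2Z × Z/2Z; (Z/293Z)^* ≅ Z/292Z. Hence Gal(Q(zeta_2344)/Q) ≅ Z/2Z × Z/2Z × Z/292Z.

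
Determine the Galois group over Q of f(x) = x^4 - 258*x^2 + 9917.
Gal(K/Q) = V_4 (Klein four-group, Z/2Z × Z/2Z)

f factors as (x^2 - 47)(x^2 - 211), so the splitting field is K = Q(sqrt(47), sqrt(211)). The elements 47, 211, 9917 are all non-squares in Q, so sqrt(47) and sqrt(211) generate independent quadratic extensions. Thus [K:Q] = 4 and Gal(K/Q) is generated by the two order-2 automorphisms sqrt(47) ↦ -sqrt(47) and sqrt(211) ↦ -sqrt(211), giving V_4.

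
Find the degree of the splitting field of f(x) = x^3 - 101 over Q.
[K:Q] = 6

x^3 - 101 has one real root r = 101^(1/3) and two complex roots r*zeta_3, r*zeta_3^2 where zeta_3 = e^(2*pi*i/3). The splitting field is Q(r, zeta_3). [Q(r):Q] = 3 and [Q(zeta_3):Q] = 2 with gcd = 1, so [Q(r, zeta_3):Q] = 3 * 2 = 6.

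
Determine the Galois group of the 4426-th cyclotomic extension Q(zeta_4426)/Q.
|Gal(Q(zeta_4426)/Q)| = phi(4426) = 2212; group ≅ (Z/4426Z)^* ≅ Z/2212Z

The n-th cyclotomic polynomial Φ_4426(x) is the minimal polynomial of zeta_4426 over Q and has degree phi(4426) = 2212. So Q(zeta_4426) is a degree-2212 Galois extension with Galois group (Z/4426Z)^*. By CRT, (Z/4426Z)^* ≅ (Z/2Z)^* × (Z/2213Z)^*. Each prime-power unit group is (Z/2Z)^* ≅ trivial group (order 1); (Z/2213Z)^* ≅ Z/2212Z. Hence Gal(Q(zeta_4426)/Q) ≅ Z/2212Z.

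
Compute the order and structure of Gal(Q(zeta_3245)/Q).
|Gal(Q(zeta_3245)/Q)| = phi(3245) = 2320; group ≅ (Z/3245Z)^* ≅ Z/4Z × Z/10Z × Z/58Z

The n-th cyclotomic polynomial Φ_3245(x) is the minimal polynomial of zeta_3245 over Q and has degree phi(3245) = 2320. So Q(zeta_3245) is a degree-2320 Galois extension with Galois group (Z/3245Z)^*. By CRT, (Z/3245Z)^* ≅ (Z/5Z)^* × (Z/11Z)^* × (Z/59Z)^*. Each prime-power unit group is (Z/5Z)^* ≅ Z/4Z; (Z/11Z)^* ≅ Z/10Z; (Z/59Z)^* ≅ Z/58Z. Hence Gal(Q(zeta_3245)/Q) ≅ Z/4Z × Z/10Z × Z/58Z.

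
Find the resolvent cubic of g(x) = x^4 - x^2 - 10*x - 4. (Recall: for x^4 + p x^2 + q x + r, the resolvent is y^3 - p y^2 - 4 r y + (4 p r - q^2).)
h(y) = y^3 + y^2 + 16*y - 84

Identify coefficients: p = -1, q = -10, r = -4.
Plug into h(y) = y^3 - p y^2 - 4 r y + (4 p r - q^2):
  h(y) = y^3 - (-1) y^2 - 4*(-4) y + (4*(-1)*(-4) - (-10)^2)
       = y^3 + (1) y^2 + (16) y + (-84).
Simplifying: h(y) = y^3 + y^2 + 16*y - 84.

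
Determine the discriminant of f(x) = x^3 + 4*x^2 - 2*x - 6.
Δ = 1524

For x^3 + a x^2 + b x + c the discriminant is Δ = 18 a b c - 4 a^3 c + a^2 b^2 - 4 b^3 - 27 c^2.
Plug a = 4, b = -2, c = -6:
  18*(4)*(-2)*(-6) - 4*(4)^3*(-6) + (4)^2*(-2)^2 - 4*(-2)^3 - 27*(-6)^2
  = 864 + (1536) + 64 + (32) + (-972)
  = 1524.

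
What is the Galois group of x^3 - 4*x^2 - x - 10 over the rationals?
Gal(K/Q) = S_3 (symmetric group of order 6)

Compute the discriminant of x^3 + (-4)*x^2 + (-1)*x + (-10): Δ = -5960. Since Δ is not a rational square, the Galois group is not contained in A_3; it must be the full S_3 (irreducibility of the cubic rules out anything smaller).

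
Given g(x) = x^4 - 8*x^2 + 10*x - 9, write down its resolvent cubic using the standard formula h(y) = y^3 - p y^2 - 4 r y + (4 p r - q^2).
h(y) = y^3 + 8*y^2 + 36*y + 188

Identify coefficients: p = -8, q = 10, r = -9.
Plug into h(y) = y^3 - p y^2 - 4 r y + (4 p r - q^2):
  h(y) = y^3 - (-8) y^2 - 4*(-9) y + (4*(-8)*(-9) - (10)^2)
       = y^3 + (8) y^2 + (36) y + (188).
Simplifying: h(y) = y^3 + 8*y^2 + 36*y + 188.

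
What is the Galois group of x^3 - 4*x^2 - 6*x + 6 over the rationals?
Gal(K/Q) = S_3 (symmetric group of order 6)

Compute the discriminant of x^3 + (-4)*x^2 + (-6)*x + (6): Δ = 4596. Since Δ is not a rational square, the Galois group is not contained in A_3; it must be the full S_3 (irreducibility of the cubic rules out anything smaller).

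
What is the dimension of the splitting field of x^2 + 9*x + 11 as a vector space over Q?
[K:Q] = 2

The discriminant of x^2 + (9)*x + (11) is b^2 - 4c = 81 - (44) = 37. Since 37 is not a perfect square in Q, the polynomial is irreducible over Q. Its two roots generate a degree-2 extension, so [K:Q] = 2.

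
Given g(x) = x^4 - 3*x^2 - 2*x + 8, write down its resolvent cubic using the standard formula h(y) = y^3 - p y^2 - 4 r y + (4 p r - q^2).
h(y) = y^3 + 3*y^2 - 32*y - 100

Identify coefficients: p = -3, q = -2, r = 8.
Plug into h(y) = y^3 - p y^2 - 4 r y + (4 p r - q^2):
  h(y) = y^3 - (-3) y^2 - 4*(8) y + (4*(-3)*(8) - (-2)^2)
       = y^3 + (3) y^2 + (-32) y + (-100).
Simplifying: h(y) = y^3 + 3*y^2 - 32*y - 100.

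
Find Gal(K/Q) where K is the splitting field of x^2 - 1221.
Gal(K/Q) = Z/2Z (cyclic of order 2)

x^2 - 1221 is irreducible over Q since 1221 is not a rational square. The splitting field Q(sqrt(1221)) has degree 2 over Q, and its unique nontrivial automorphism is sqrt(1221) ↦ -sqrt(1221). Hence Gal(Q(sqrt(1221))/Q) = Z/2Z.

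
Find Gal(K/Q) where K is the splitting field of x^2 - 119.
Gal(K/Q) = Z/2Z (cyclic of order 2)

x^2 - 119 is irreducible over Q since 119 is not a rational square. The splitting field Q(sqrt(119)) has degree 2 over Q, and its unique nontrivial automorphism is sqrt(119) ↦ -sqrt(119). Hence Gal(Q(sqrt(119))/Q) = Z/2Z.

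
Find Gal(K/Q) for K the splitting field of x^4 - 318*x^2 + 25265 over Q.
Gal(K/Q) = V_4 (Klein four-group, Z/2Z × Z/2Z)

f factors as (x^2 - 155)(x^2 - 163), so the splitting field is K = Q(sqrt(155), sqrt(163)). The elements 155, 163, 25265 are all non-squares in Q, so sqrt(155) and sqrt(163) generate independent quadratic extensions. Thus [K:Q] = 4 and Gal(K/Q) is generated by the two order-2 automorphisms sqrt(155) ↦ -sqrt(155) and sqrt(163) ↦ -sqrt(163), giving V_4.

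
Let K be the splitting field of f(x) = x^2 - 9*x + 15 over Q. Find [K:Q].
[K:Q] = 2

The discriminant of x^2 + (-9)*x + (15) is b^2 - 4c = 81 - (60) = 21. Since 21 is not a perfect square in Q, the polynomial is irreducible over Q. Its two roots generate a degree-2 extension, so [K:Q] = 2.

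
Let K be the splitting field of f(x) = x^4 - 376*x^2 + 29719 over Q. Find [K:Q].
[K:Q] = 4

f factors as (x^2 - 263)(x^2 - 113); the splitting field is K = Q(sqrt(263), sqrt(113)). Since 263, 113, and 29719 are all non-squares in Q, the three subfields Q(sqrt(263)), Q(sqrt(113)), Q(sqrt(29719)) are distinct degree-2 extensions, so [K:Q] = 4 (Klein four Galois group).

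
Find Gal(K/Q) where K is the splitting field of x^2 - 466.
Gal(K/Q) = Z/2Z (cyclic of order 2)

x^2 - 466 is irreducible over Q since 466 is not a rational square. The splitting field Q(sqrt(466)) has degree 2 over Q, and its unique nontrivial automorphism is sqrt(466) ↦ -sqrt(466). Hence Gal(Q(sqrt(466))/Q) = Z/2Z.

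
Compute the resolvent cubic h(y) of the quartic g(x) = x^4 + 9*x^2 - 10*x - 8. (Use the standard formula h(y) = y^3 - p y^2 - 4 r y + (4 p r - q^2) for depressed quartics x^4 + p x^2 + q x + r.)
h(y) = y^3 - 9*y^2 + 32*y - 388

Identify coefficients: p = 9, q = -10, r = -8.
Plug into h(y) = y^3 - p y^2 - 4 r y + (4 p r - q^2):
  h(y) = y^3 - (9) y^2 - 4*(-8) y + (4*(9)*(-8) - (-10)^2)
       = y^3 + (-9) y^2 + (32) y + (-388).
Simplifying: h(y) = y^3 - 9*y^2 + 32*y - 388.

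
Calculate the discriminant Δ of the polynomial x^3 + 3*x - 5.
Δ = -783

For a depressed cubic x^3 + p x + q the discriminant is Δ = -4 p^3 - 27 q^2 = -4*(3)^3 - 27*(-5)^2 = -108 - 675 = -783.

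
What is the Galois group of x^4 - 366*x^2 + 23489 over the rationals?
Gal(K/Q) = V_4 (Klein four-group, Z/2Z × Z/2Z)

f factors as (x^2 - 83)(x^2 - 283), so the splitting field is K = Q(sqrt(83), sqrt(283)). The elements 83, 283, 23489 are all non-squares in Q, so sqrt(83) and sqrt(283) generate independent quadratic extensions. Thus [K:Q] = 4 and Gal(K/Q) is generated by the two order-2 automorphisms sqrt(83) ↦ -sqrt(83) and sqrt(283) ↦ -sqrt(283), giving V_4.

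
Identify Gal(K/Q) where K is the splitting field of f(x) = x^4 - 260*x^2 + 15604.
Gal(K/Q) = V_4 (Klein four-group, Z/2Z × Z/2Z)

f factors as (x^2 - 94)(x^2 - 166), so the splitting field is K = Q(sqrt(94), sqrt(166)). The elements 94, 166, 15604 are all non-squares in Q, so sqrt(94) and sqrt(166) generate independent quadratic extensions. Thus [K:Q] = 4 and Gal(K/Q) is generated by the two order-2 automorphisms sqrt(94) ↦ -sqrt(94) and sqrt(166) ↦ -sqrt(166), giving V_4.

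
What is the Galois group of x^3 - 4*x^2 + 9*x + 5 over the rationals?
Gal(K/Q) = S_3 (symmetric group of order 6)

Compute the discriminant of x^3 + (-4)*x^2 + (9)*x + (5): Δ = -4255. Since Δ is not a rational square, the Galois group is not contained in A_3; it must be the full S_3 (irreducibility of the cubic rules out anything smaller).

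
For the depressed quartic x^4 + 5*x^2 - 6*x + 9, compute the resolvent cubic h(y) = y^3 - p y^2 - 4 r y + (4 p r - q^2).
h(y) = y^3 - 5*y^2 - 36*y + 144

Identify coefficients: p = 5, q = -6, r = 9.
Plug into h(y) = y^3 - p y^2 - 4 r y + (4 p r - q^2):
  h(y) = y^3 - (5) y^2 - 4*(9) y + (4*(5)*(9) - (-6)^2)
       = y^3 + (-5) y^2 + (-36) y + (144).
Simplifying: h(y) = y^3 - 5*y^2 - 36*y + 144.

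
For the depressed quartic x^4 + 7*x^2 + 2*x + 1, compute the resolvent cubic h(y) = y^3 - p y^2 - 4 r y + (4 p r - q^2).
h(y) = y^3 - 7*y^2 - 4*y + 24

Identify coefficients: p = 7, q = 2, r = 1.
Plug into h(y) = y^3 - p y^2 - 4 r y + (4 p r - q^2):
  h(y) = y^3 - (7) y^2 - 4*(1) y + (4*(7)*(1) - (2)^2)
       = y^3 + (-7) y^2 + (-4) y + (24).
Simplifying: h(y) = y^3 - 7*y^2 - 4*y + 24.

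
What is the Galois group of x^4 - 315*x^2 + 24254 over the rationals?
Gal(K/Q) = V_4 (Klein four-group, Z/2Z × Z/2Z)

f factors as (x^2 - 134)(x^2 - 181), so the splitting field is K = Q(sqrt(134), sqrt(181)). The elements 134, 181, 24254 are all non-squares in Q, so sqrt(134) and sqrt(181) generate independent quadratic extensions. Thus [K:Q] = 4 and Gal(K/Q) is generated by the two order-2 automorphisms sqrt(134) ↦ -sqrt(134) and sqrt(181) ↦ -sqrt(181), giving V_4.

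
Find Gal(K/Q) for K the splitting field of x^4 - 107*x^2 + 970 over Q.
Gal(K/Q) = V_4 (Klein four-group, Z/2Z × Z/2Z)

f factors as (x^2 - 10)(x^2 - 97), so the splitting field is K = Q(sqrt(10), sqrt(97)). The elements 10, 97, 970 are all non-squares in Q, so sqrt(10) and sqrt(97) generate independent quadratic extensions. Thus [K:Q] = 4 and Gal(K/Q) is generated by the two order-2 automorphisms sqrt(10) ↦ -sqrt(10) and sqrt(97) ↦ -sqrt(97), giving V_4.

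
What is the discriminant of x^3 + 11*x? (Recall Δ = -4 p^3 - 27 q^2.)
Δ = -5324

For a depressed cubic x^3 + p x + q the discriminant is Δ = -4 p^3 - 27 q^2 = -4*(11)^3 - 27*(0)^2 = -5324 - 0 = -5324.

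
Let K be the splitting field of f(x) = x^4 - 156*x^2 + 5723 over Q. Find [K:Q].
[K:Q] = 4

f factors as (x^2 - 97)(x^2 - 59); the splitting field is K = Q(sqrt(97), sqrt(59)). Since 97, 59, and 5723 are all non-squares in Q, the three subfields Q(sqrt(97)), Q(sqrt(59)), Q(sqrt(5723)) are distinct degree-2 extensions, so [K:Q] = 4 (Klein four Galois group).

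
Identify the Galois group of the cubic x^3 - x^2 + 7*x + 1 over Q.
Gal(K/Q) = S_3 (symmetric group of order 6)

Compute the discriminant of x^3 + (-1)*x^2 + (7)*x + (1): Δ = -1472. Since Δ is not a rational square, the Galois group is not contained in A_3; it must be the full S_3 (irreducibility of the cubic rules out anything smaller).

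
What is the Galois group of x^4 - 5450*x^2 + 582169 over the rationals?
Gal(K/Q) = Z/2Z (cyclic of order 2)

f factors as (x^2 - 109)(x^2 - 5341), so the splitting field is K = Q(sqrt(109), sqrt(5341)). The squarefree part of 109 is 109 and the squarefree part of 5341 is also 109, so sqrt(109) and sqrt(5341) are both rational multiples of sqrt(109). Hence Q(sqrt(109)) = Q(sqrt(5341)) = Q(sqrt(109)), and the splitting field collapses to a single degree-2 extension with Galois group Z/2Z.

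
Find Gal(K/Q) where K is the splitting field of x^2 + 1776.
Gal(K/Q) = Z/2Z (cyclic of order 2)

x^2 + 1776 is irreducible over Q since -1776 is not a rational square. The splitting field Q(sqrt(-1776)) has degree 2 over Q, and its unique nontrivial automorphism is sqrt(-1776) ↦ -sqrt(-1776). Hence Gal(Q(sqrt(-1776))/Q) = Z/2Z.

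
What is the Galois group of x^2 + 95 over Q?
Gal(K/Q) = Z/2Z (cyclic of order 2)

x^2 + 95 is irreducible over Q since -95 is not a rational square. The splitting field Q(sqrt(-95)) has degree 2 over Q, and its unique nontrivial automorphism is sqrt(-95) ↦ -sqrt(-95). Hence Gal(Q(sqrt(-95))/Q) = Z/2Z.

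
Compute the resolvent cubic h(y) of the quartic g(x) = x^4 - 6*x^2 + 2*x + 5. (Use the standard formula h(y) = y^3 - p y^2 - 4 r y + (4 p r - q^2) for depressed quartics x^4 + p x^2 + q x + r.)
h(y) = y^3 + 6*y^2 - 20*y - 124

Identify coefficients: p = -6, q = 2, r = 5.
Plug into h(y) = y^3 - p y^2 - 4 r y + (4 p r - q^2):
  h(y) = y^3 - (-6) y^2 - 4*(5) y + (4*(-6)*(5) - (2)^2)
       = y^3 + (6) y^2 + (-20) y + (-124).
Simplifying: h(y) = y^3 + 6*y^2 - 20*y - 124.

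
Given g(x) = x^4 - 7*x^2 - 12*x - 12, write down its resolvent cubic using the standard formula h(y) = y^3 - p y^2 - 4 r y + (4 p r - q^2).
h(y) = y^3 + 7*y^2 + 48*y + 192

Identify coefficients: p = -7, q = -12, r = -12.
Plug into h(y) = y^3 - p y^2 - 4 r y + (4 p r - q^2):
  h(y) = y^3 - (-7) y^2 - 4*(-12) y + (4*(-7)*(-12) - (-12)^2)
       = y^3 + (7) y^2 + (48) y + (192).
Simplifying: h(y) = y^3 + 7*y^2 + 48*y + 192.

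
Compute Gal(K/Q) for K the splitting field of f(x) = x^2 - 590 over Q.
Gal(K/Q) = Z/2Z (cyclic of order 2)

x^2 - 590 is irreducible over Q since 590 is not a rational square. The splitting field Q(sqrt(590)) has degree 2 over Q, and its unique nontrivial automorphism is sqrt(590) ↦ -sqrt(590). Hence Gal(Q(sqrt(590))/Q) = Z/2Z.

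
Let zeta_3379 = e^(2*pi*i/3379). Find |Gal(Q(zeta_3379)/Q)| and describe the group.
|Gal(Q(zeta_3379)/Q)| = phi(3379) = 3240; group ≅ (Z/3379Z)^* ≅ Z/30Z × Z/108Z

The n-th cyclotomic polynomial Φ_3379(x) is the minimal polynomial of zeta_3379 over Q and has degree phi(3379) = 3240. So Q(zeta_3379) is a degree-3240 Galois extension with Galois group (Z/3379Z)^*. By CRT, (Z/3379Z)^* ≅ (Z/31Z)^* × (Z/109Z)^*. Each prime-power unit group is (Z/31Z)^* ≅ Z/30Z; (Z/109Z)^* ≅ Z/108Z. Hence Gal(Q(zeta_3379)/Q) ≅ Z/30Z × Z/108Z.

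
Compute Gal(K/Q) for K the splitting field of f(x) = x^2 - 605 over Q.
Gal(K/Q) = Z/2Z (cyclic of order 2)

x^2 - 605 is irreducible over Q since 605 is not a rational square. The splitting field Q(sqrt(605)) has degree 2 over Q, and its unique nontrivial automorphism is sqrt(605) ↦ -sqrt(605). Hence Gal(Q(sqrt(605))/Q) = Z/2Z.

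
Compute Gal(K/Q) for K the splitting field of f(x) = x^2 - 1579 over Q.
Gal(K/Q) = Z/2Z (cyclic of order 2)

x^2 - 1579 is irreducible over Q since 1579 is not a rational square. The splitting field Q(sqrt(1579)) has degree 2 over Q, and its unique nontrivial automorphism is sqrt(1579) ↦ -sqrt(1579). Hence Gal(Q(sqrt(1579))/Q) = Z/2Z.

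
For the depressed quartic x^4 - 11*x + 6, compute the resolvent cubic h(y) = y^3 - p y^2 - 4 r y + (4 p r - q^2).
h(y) = y^3 - 24*y - 121

Identify coefficients: p = 0, q = -11, r = 6.
Plug into h(y) = y^3 - p y^2 - 4 r y + (4 p r - q^2):
  h(y) = y^3 - (0) y^2 - 4*(6) y + (4*(0)*(6) - (-11)^2)
       = y^3 + (0) y^2 + (-24) y + (-121).
Simplifying: h(y) = y^3 - 24*y - 121.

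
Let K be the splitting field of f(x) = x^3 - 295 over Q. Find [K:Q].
[K:Q] = 6

x^3 - 295 has one real root r = 295^(1/3) and two complex roots r*zeta_3, r*zeta_3^2 where zeta_3 = e^(2*pi*i/3). The splitting field is Q(r, zeta_3). [Q(r):Q] = 3 and [Q(zeta_3):Q] = 2 with gcd = 1, so [Q(r, zeta_3):Q] = 3 * 2 = 6.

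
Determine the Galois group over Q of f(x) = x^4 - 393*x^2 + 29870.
Gal(K/Q) = V_4 (Klein four-group, Z/2Z × Z/2Z)

f factors as (x^2 - 103)(x^2 - 290), so the splitting field is K = Q(sqrt(103), sqrt(290)). The elements 103, 290, 29870 are all non-squares in Q, so sqrt(103) and sqrt(290) generate independent quadratic extensions. Thus [K:Q] = 4 and Gal(K/Q) is generated by the two order-2 automorphisms sqrt(103) ↦ -sqrt(103) and sqrt(290) ↦ -sqrt(290), giving V_4.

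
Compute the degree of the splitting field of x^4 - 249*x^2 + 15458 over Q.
[K:Q] = 4

f factors as (x^2 - 118)(x^2 - 131); the splitting field is K = Q(sqrt(118), sqrt(131)). Since 118, 131, and 15458 are all non-squares in Q, the three subfields Q(sqrt(118)), Q(sqrt(131)), Q(sqrt(15458)) are distinct degree-2 extensions, so [K:Q] = 4 (Klein four Galois group).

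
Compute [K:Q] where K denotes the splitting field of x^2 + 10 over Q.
[K:Q] = 2

The discriminant of x^2 + (0)*x + (10) is b^2 - 4c = 0 - (40) = -40. Since -40 is not a perfect square in Q, the polynomial is irreducible over Q. Its two roots generate a degree-2 extension, so [K:Q] = 2.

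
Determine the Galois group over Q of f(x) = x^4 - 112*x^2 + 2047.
Gal(K/Q) = V_4 (Klein four-group, Z/2Z × Z/2Z)

f factors as (x^2 - 23)(x^2 - 89), so the splitting field is K = Q(sqrt(23), sqrt(89)). The elements 23, 89, 2047 are all non-squares in Q, so sqrt(23) and sqrt(89) generate independent quadratic extensions. Thus [K:Q] = 4 and Gal(K/Q) is generated by the two order-2 automorphisms sqrt(23) ↦ -sqrt(23) and sqrt(89) ↦ -sqrt(89), giving V_4.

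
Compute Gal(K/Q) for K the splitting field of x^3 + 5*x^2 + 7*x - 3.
Gal(K/Q) = S_3 (symmetric group of order 6)

Compute the discriminant of x^3 + (5)*x^2 + (7)*x + (-3): Δ = -780. Since Δ is not a rational square, the Galois group is not contained in A_3; it must be the full S_3 (irreducibility of the cubic rules out anything smaller).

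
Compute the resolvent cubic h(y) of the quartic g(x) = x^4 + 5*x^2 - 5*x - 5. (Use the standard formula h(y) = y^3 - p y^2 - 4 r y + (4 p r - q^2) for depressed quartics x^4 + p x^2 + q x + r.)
h(y) = y^3 - 5*y^2 + 20*y - 125

Identify coefficients: p = 5, q = -5, r = -5.
Plug into h(y) = y^3 - p y^2 - 4 r y + (4 p r - q^2):
  h(y) = y^3 - (5) y^2 - 4*(-5) y + (4*(5)*(-5) - (-5)^2)
       = y^3 + (-5) y^2 + (20) y + (-125).
Simplifying: h(y) = y^3 - 5*y^2 + 20*y - 125.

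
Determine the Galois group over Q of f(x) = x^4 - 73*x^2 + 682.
Gal(K/Q) = V_4 (Klein four-group, Z/2Z × Z/2Z)

f factors as (x^2 - 62)(x^2 - 11), so the splitting field is K = Q(sqrt(62), sqrt(11)). The elements 62, 11, 682 are all non-squares in Q, so sqrt(62) and sqrt(11) generate independent quadratic extensions. Thus [K:Q] = 4 and Gal(K/Q) is generated by the two order-2 automorphisms sqrt(62) ↦ -sqrt(62) and sqrt(11) ↦ -sqrt(11), giving V_4.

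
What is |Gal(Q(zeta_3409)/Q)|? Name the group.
|Gal(Q(zeta_3409)/Q)| = phi(3409) = 2916; group ≅ (Z/3409Z)^* ≅ Z/6Z × Z/486Z

The n-th cyclotomic polynomial Φ_3409(x) is the minimal polynomial of zeta_3409 over Q and has degree phi(3409) = 2916. So Q(zeta_3409) is a degree-2916 Galois extension with Galois group (Z/3409Z)^*. By CRT, (Z/3409Z)^* ≅ (Z/7Z)^* × (Z/487Z)^*. Each prime-power unit group is (Z/7Z)^* ≅ Z/6Z; (Z/487Z)^* ≅ Z/486Z. Hence Gal(Q(zeta_3409)/Q) ≅ Z/6Z × Z/486Z.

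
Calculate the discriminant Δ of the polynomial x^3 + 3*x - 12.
Δ = -3996

For a depressed cubic x^3 + p x + q the discriminant is Δ = -4 p^3 - 27 q^2 = -4*(3)^3 - 27*(-12)^2 = -108 - 3888 = -3996.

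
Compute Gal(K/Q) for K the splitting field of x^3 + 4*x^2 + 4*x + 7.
Gal(K/Q) = S_3 (symmetric group of order 6)

Compute the discriminant of x^3 + (4)*x^2 + (4)*x + (7): Δ = -1099. Since Δ is not a rational square, the Galois group is not contained in A_3; it must be the full S_3 (irreducibility of the cubic rules out anything smaller).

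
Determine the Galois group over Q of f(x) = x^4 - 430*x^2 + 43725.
Gal(K/Q) = V_4 (Klein four-group, Z/2Z × Z/2Z)

f factors as (x^2 - 165)(x^2 - 265), so the splitting field is K = Q(sqrt(165), sqrt(265)). The elements 165, 265, 43725 are all non-squares in Q, so sqrt(165) and sqrt(265) generate independent quadratic extensions. Thus [K:Q] = 4 and Gal(K/Q) is generated by the two order-2 automorphisms sqrt(165) ↦ -sqrt(165) and sqrt(265) ↦ -sqrt(265), giving V_4.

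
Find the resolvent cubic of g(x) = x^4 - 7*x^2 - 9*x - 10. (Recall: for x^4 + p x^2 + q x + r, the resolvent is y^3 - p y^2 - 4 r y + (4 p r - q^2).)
h(y) = y^3 + 7*y^2 + 40*y + 199

Identify coefficients: p = -7, q = -9, r = -10.
Plug into h(y) = y^3 - p y^2 - 4 r y + (4 p r - q^2):
  h(y) = y^3 - (-7) y^2 - 4*(-10) y + (4*(-7)*(-10) - (-9)^2)
       = y^3 + (7) y^2 + (40) y + (199).
Simplifying: h(y) = y^3 + 7*y^2 + 40*y + 199.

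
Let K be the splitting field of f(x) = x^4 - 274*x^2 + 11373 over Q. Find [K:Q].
[K:Q] = 4

f factors as (x^2 - 51)(x^2 - 223); the splitting field is K = Q(sqrt(51), sqrt(223)). Since 51, 223, and 11373 are all non-squares in Q, the three subfields Q(sqrt(51)), Q(sqrt(223)), Q(sqrt(11373)) are distinct degree-2 extensions, so [K:Q] = 4 (Klein four Galois group).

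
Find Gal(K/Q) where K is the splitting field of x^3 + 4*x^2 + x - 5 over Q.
Gal(K/Q) = S_3 (symmetric group of order 6)

Compute the discriminant of x^3 + (4)*x^2 + (1)*x + (-5): Δ = 257. Since Δ is not a rational square, the Galois group is not contained in A_3; it must be the full S_3 (irreducibility of the cubic rules out anything smaller).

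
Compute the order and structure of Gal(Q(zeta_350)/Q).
|Gal(Q(zeta_350)/Q)| = phi(350) = 120; group ≅ (Z/350Z)^* ≅ Z/6Z × Z/20Z

The n-th cyclotomic polynomial Φ_350(x) is the minimal polynomial of zeta_350 over Q and has degree phi(350) = 120. So Q(zeta_350) is a degree-120 Galois extension with Galois group (Z/350Z)^*. By CRT, (Z/350Z)^* ≅ (Z/2Z)^* × (Z/25Z)^* × (Z/7Z)^*. Each prime-power unit group is (Z/2Z)^* ≅ trivial group (order 1); (Z/25Z)^* ≅ Z/20Z; (Z/7Z)^* ≅ Z/6Z. Hence Gal(Q(zeta_350)/Q) ≅ Z/6Z × Z/20Z.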